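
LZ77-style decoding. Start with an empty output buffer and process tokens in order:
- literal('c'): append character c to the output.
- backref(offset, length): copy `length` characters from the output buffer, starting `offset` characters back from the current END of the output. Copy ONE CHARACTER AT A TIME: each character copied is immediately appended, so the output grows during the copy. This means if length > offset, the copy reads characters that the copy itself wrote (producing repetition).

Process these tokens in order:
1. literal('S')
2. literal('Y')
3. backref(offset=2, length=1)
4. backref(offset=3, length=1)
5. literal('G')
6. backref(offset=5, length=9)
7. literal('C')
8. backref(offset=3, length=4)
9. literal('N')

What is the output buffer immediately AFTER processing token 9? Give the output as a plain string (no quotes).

Token 1: literal('S'). Output: "S"
Token 2: literal('Y'). Output: "SY"
Token 3: backref(off=2, len=1). Copied 'S' from pos 0. Output: "SYS"
Token 4: backref(off=3, len=1). Copied 'S' from pos 0. Output: "SYSS"
Token 5: literal('G'). Output: "SYSSG"
Token 6: backref(off=5, len=9) (overlapping!). Copied 'SYSSGSYSS' from pos 0. Output: "SYSSGSYSSGSYSS"
Token 7: literal('C'). Output: "SYSSGSYSSGSYSSC"
Token 8: backref(off=3, len=4) (overlapping!). Copied 'SSCS' from pos 12. Output: "SYSSGSYSSGSYSSCSSCS"
Token 9: literal('N'). Output: "SYSSGSYSSGSYSSCSSCSN"

Answer: SYSSGSYSSGSYSSCSSCSN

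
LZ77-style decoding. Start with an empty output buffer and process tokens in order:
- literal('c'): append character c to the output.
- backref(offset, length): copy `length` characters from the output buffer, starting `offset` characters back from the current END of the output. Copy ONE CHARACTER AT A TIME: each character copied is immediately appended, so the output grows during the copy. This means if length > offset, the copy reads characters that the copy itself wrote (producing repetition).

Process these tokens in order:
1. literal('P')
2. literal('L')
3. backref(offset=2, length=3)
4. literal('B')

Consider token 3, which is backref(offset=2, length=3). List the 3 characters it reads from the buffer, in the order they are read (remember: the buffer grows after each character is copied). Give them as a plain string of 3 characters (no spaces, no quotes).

Token 1: literal('P'). Output: "P"
Token 2: literal('L'). Output: "PL"
Token 3: backref(off=2, len=3). Buffer before: "PL" (len 2)
  byte 1: read out[0]='P', append. Buffer now: "PLP"
  byte 2: read out[1]='L', append. Buffer now: "PLPL"
  byte 3: read out[2]='P', append. Buffer now: "PLPLP"

Answer: PLP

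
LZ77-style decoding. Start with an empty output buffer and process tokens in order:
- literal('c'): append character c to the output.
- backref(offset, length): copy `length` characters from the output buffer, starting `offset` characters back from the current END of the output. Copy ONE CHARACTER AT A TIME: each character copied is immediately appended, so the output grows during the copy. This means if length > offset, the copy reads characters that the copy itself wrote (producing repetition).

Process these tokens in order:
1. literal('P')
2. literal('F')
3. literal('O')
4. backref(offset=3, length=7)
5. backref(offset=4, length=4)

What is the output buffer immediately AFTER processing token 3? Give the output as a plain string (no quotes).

Answer: PFO

Derivation:
Token 1: literal('P'). Output: "P"
Token 2: literal('F'). Output: "PF"
Token 3: literal('O'). Output: "PFO"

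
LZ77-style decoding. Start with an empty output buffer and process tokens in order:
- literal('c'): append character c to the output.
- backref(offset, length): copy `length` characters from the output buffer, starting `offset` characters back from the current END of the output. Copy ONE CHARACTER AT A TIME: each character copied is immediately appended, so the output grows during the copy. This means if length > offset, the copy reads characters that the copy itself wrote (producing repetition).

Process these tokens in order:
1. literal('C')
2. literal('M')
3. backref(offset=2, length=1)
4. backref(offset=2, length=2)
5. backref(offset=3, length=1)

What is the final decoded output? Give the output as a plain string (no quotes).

Answer: CMCMCC

Derivation:
Token 1: literal('C'). Output: "C"
Token 2: literal('M'). Output: "CM"
Token 3: backref(off=2, len=1). Copied 'C' from pos 0. Output: "CMC"
Token 4: backref(off=2, len=2). Copied 'MC' from pos 1. Output: "CMCMC"
Token 5: backref(off=3, len=1). Copied 'C' from pos 2. Output: "CMCMCC"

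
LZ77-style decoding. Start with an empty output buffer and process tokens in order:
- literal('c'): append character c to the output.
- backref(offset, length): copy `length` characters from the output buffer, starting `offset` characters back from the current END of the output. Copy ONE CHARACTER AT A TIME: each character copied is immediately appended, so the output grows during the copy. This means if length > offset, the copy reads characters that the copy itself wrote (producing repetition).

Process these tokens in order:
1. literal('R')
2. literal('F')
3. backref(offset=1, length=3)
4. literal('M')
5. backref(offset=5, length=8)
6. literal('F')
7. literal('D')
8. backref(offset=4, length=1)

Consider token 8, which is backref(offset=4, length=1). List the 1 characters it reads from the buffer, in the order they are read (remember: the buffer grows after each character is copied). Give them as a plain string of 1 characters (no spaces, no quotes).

Answer: F

Derivation:
Token 1: literal('R'). Output: "R"
Token 2: literal('F'). Output: "RF"
Token 3: backref(off=1, len=3) (overlapping!). Copied 'FFF' from pos 1. Output: "RFFFF"
Token 4: literal('M'). Output: "RFFFFM"
Token 5: backref(off=5, len=8) (overlapping!). Copied 'FFFFMFFF' from pos 1. Output: "RFFFFMFFFFMFFF"
Token 6: literal('F'). Output: "RFFFFMFFFFMFFFF"
Token 7: literal('D'). Output: "RFFFFMFFFFMFFFFD"
Token 8: backref(off=4, len=1). Buffer before: "RFFFFMFFFFMFFFFD" (len 16)
  byte 1: read out[12]='F', append. Buffer now: "RFFFFMFFFFMFFFFDF"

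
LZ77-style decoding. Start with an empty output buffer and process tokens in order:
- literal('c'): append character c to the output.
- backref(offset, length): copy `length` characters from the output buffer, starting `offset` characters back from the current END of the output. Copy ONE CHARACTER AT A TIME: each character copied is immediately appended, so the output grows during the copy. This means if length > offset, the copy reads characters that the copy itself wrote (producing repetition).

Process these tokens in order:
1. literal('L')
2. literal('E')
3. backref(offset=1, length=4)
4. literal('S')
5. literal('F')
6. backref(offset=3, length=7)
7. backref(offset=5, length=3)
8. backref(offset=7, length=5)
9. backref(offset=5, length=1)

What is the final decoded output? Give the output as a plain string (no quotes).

Answer: LEEEEESFESFESFEFESESFEFE

Derivation:
Token 1: literal('L'). Output: "L"
Token 2: literal('E'). Output: "LE"
Token 3: backref(off=1, len=4) (overlapping!). Copied 'EEEE' from pos 1. Output: "LEEEEE"
Token 4: literal('S'). Output: "LEEEEES"
Token 5: literal('F'). Output: "LEEEEESF"
Token 6: backref(off=3, len=7) (overlapping!). Copied 'ESFESFE' from pos 5. Output: "LEEEEESFESFESFE"
Token 7: backref(off=5, len=3). Copied 'FES' from pos 10. Output: "LEEEEESFESFESFEFES"
Token 8: backref(off=7, len=5). Copied 'ESFEF' from pos 11. Output: "LEEEEESFESFESFEFESESFEF"
Token 9: backref(off=5, len=1). Copied 'E' from pos 18. Output: "LEEEEESFESFESFEFESESFEFE"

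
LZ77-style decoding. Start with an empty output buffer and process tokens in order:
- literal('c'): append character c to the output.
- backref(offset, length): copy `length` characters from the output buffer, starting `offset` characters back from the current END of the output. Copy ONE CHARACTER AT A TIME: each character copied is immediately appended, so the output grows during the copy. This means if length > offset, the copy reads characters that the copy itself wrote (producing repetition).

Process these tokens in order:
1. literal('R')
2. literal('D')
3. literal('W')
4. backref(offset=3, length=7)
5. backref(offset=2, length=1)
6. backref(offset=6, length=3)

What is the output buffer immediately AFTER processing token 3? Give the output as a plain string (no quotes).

Token 1: literal('R'). Output: "R"
Token 2: literal('D'). Output: "RD"
Token 3: literal('W'). Output: "RDW"

Answer: RDW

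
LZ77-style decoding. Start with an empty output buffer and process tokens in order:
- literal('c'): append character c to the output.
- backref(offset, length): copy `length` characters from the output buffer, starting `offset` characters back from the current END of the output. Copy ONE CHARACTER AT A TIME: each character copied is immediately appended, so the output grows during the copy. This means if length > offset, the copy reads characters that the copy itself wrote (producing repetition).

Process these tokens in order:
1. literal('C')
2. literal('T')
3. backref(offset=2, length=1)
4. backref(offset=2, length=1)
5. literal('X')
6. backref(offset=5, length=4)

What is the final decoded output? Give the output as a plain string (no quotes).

Answer: CTCTXCTCT

Derivation:
Token 1: literal('C'). Output: "C"
Token 2: literal('T'). Output: "CT"
Token 3: backref(off=2, len=1). Copied 'C' from pos 0. Output: "CTC"
Token 4: backref(off=2, len=1). Copied 'T' from pos 1. Output: "CTCT"
Token 5: literal('X'). Output: "CTCTX"
Token 6: backref(off=5, len=4). Copied 'CTCT' from pos 0. Output: "CTCTXCTCT"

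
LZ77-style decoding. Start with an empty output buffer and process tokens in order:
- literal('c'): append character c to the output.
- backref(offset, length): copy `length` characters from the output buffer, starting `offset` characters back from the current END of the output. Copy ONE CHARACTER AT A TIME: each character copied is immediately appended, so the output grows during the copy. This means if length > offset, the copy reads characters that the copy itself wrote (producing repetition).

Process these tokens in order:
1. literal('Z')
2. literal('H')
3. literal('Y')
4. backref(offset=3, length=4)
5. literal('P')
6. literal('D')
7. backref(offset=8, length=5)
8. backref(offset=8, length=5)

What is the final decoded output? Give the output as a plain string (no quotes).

Token 1: literal('Z'). Output: "Z"
Token 2: literal('H'). Output: "ZH"
Token 3: literal('Y'). Output: "ZHY"
Token 4: backref(off=3, len=4) (overlapping!). Copied 'ZHYZ' from pos 0. Output: "ZHYZHYZ"
Token 5: literal('P'). Output: "ZHYZHYZP"
Token 6: literal('D'). Output: "ZHYZHYZPD"
Token 7: backref(off=8, len=5). Copied 'HYZHY' from pos 1. Output: "ZHYZHYZPDHYZHY"
Token 8: backref(off=8, len=5). Copied 'ZPDHY' from pos 6. Output: "ZHYZHYZPDHYZHYZPDHY"

Answer: ZHYZHYZPDHYZHYZPDHY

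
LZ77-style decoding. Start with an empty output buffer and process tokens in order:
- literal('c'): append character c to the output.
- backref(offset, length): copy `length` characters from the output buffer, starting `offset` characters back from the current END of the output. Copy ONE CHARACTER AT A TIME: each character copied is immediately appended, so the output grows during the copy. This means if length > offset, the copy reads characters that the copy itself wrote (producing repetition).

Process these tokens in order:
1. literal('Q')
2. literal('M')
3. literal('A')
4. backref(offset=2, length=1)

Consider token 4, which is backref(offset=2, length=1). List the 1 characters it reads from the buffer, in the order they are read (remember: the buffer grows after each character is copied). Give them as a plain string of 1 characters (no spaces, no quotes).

Token 1: literal('Q'). Output: "Q"
Token 2: literal('M'). Output: "QM"
Token 3: literal('A'). Output: "QMA"
Token 4: backref(off=2, len=1). Buffer before: "QMA" (len 3)
  byte 1: read out[1]='M', append. Buffer now: "QMAM"

Answer: M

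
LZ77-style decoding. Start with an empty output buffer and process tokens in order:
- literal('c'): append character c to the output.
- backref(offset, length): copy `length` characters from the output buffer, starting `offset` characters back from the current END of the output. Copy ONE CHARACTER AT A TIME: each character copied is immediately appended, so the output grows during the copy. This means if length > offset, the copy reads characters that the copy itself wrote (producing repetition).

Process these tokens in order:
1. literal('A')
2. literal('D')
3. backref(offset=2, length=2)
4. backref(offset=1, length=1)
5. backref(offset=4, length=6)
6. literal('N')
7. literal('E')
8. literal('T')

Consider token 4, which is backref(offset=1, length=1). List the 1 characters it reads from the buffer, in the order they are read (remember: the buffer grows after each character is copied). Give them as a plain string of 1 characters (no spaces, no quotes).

Answer: D

Derivation:
Token 1: literal('A'). Output: "A"
Token 2: literal('D'). Output: "AD"
Token 3: backref(off=2, len=2). Copied 'AD' from pos 0. Output: "ADAD"
Token 4: backref(off=1, len=1). Buffer before: "ADAD" (len 4)
  byte 1: read out[3]='D', append. Buffer now: "ADADD"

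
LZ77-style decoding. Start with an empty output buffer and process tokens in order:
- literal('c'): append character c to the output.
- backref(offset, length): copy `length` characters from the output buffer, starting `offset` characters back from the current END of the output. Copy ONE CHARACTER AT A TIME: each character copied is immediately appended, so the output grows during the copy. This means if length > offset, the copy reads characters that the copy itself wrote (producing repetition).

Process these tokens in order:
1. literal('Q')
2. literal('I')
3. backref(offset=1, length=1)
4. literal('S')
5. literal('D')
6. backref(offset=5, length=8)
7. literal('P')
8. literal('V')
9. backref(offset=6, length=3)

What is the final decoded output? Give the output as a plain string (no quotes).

Answer: QIISDQIISDQIIPVDQI

Derivation:
Token 1: literal('Q'). Output: "Q"
Token 2: literal('I'). Output: "QI"
Token 3: backref(off=1, len=1). Copied 'I' from pos 1. Output: "QII"
Token 4: literal('S'). Output: "QIIS"
Token 5: literal('D'). Output: "QIISD"
Token 6: backref(off=5, len=8) (overlapping!). Copied 'QIISDQII' from pos 0. Output: "QIISDQIISDQII"
Token 7: literal('P'). Output: "QIISDQIISDQIIP"
Token 8: literal('V'). Output: "QIISDQIISDQIIPV"
Token 9: backref(off=6, len=3). Copied 'DQI' from pos 9. Output: "QIISDQIISDQIIPVDQI"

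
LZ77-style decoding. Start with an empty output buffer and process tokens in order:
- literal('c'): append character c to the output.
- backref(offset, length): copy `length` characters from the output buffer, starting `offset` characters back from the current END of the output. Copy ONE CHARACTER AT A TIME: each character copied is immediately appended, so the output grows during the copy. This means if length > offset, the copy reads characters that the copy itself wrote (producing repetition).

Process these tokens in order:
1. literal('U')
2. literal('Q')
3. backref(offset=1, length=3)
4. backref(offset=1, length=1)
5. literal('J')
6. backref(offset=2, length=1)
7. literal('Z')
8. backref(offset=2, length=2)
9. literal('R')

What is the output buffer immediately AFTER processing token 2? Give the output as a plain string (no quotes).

Answer: UQ

Derivation:
Token 1: literal('U'). Output: "U"
Token 2: literal('Q'). Output: "UQ"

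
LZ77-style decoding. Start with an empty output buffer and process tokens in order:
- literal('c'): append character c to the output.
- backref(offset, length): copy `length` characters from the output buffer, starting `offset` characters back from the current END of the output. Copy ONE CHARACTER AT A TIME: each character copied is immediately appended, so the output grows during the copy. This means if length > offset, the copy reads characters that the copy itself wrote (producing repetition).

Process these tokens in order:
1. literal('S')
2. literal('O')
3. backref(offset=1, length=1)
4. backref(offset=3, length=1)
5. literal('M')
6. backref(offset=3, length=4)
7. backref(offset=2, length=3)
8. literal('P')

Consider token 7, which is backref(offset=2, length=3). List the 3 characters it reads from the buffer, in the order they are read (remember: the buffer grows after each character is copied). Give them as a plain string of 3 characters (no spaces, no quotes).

Answer: MOM

Derivation:
Token 1: literal('S'). Output: "S"
Token 2: literal('O'). Output: "SO"
Token 3: backref(off=1, len=1). Copied 'O' from pos 1. Output: "SOO"
Token 4: backref(off=3, len=1). Copied 'S' from pos 0. Output: "SOOS"
Token 5: literal('M'). Output: "SOOSM"
Token 6: backref(off=3, len=4) (overlapping!). Copied 'OSMO' from pos 2. Output: "SOOSMOSMO"
Token 7: backref(off=2, len=3). Buffer before: "SOOSMOSMO" (len 9)
  byte 1: read out[7]='M', append. Buffer now: "SOOSMOSMOM"
  byte 2: read out[8]='O', append. Buffer now: "SOOSMOSMOMO"
  byte 3: read out[9]='M', append. Buffer now: "SOOSMOSMOMOM"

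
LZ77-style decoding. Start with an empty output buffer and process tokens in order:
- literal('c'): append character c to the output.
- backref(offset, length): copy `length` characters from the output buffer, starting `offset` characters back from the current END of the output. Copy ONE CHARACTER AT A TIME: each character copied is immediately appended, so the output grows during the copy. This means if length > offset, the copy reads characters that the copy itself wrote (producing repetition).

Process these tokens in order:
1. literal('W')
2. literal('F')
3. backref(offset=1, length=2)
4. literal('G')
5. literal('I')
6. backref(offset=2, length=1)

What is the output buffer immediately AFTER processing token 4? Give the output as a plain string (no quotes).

Answer: WFFFG

Derivation:
Token 1: literal('W'). Output: "W"
Token 2: literal('F'). Output: "WF"
Token 3: backref(off=1, len=2) (overlapping!). Copied 'FF' from pos 1. Output: "WFFF"
Token 4: literal('G'). Output: "WFFFG"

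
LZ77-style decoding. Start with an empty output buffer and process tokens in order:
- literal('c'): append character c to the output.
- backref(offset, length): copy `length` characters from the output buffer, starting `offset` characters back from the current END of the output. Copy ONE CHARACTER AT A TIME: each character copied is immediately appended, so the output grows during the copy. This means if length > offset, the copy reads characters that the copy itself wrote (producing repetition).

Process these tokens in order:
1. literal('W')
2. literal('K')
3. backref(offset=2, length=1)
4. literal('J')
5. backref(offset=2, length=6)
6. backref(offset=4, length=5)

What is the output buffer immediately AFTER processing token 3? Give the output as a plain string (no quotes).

Token 1: literal('W'). Output: "W"
Token 2: literal('K'). Output: "WK"
Token 3: backref(off=2, len=1). Copied 'W' from pos 0. Output: "WKW"

Answer: WKW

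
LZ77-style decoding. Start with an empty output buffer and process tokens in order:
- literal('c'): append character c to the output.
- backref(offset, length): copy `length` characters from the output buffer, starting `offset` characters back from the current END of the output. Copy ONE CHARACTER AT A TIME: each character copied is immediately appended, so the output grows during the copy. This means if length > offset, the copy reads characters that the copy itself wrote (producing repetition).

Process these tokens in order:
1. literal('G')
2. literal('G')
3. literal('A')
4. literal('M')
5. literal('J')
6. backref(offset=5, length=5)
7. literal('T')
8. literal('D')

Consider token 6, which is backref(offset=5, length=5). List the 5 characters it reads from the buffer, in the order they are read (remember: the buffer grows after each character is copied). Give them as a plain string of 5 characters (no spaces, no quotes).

Token 1: literal('G'). Output: "G"
Token 2: literal('G'). Output: "GG"
Token 3: literal('A'). Output: "GGA"
Token 4: literal('M'). Output: "GGAM"
Token 5: literal('J'). Output: "GGAMJ"
Token 6: backref(off=5, len=5). Buffer before: "GGAMJ" (len 5)
  byte 1: read out[0]='G', append. Buffer now: "GGAMJG"
  byte 2: read out[1]='G', append. Buffer now: "GGAMJGG"
  byte 3: read out[2]='A', append. Buffer now: "GGAMJGGA"
  byte 4: read out[3]='M', append. Buffer now: "GGAMJGGAM"
  byte 5: read out[4]='J', append. Buffer now: "GGAMJGGAMJ"

Answer: GGAMJ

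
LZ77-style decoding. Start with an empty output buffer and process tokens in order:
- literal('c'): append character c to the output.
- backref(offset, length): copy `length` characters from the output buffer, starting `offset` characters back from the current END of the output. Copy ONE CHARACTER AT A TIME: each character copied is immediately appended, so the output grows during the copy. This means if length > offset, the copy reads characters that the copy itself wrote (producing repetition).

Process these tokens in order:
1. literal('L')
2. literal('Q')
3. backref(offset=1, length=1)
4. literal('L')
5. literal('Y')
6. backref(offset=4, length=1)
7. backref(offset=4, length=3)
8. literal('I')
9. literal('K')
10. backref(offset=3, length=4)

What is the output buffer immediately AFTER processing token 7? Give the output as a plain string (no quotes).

Answer: LQQLYQQLY

Derivation:
Token 1: literal('L'). Output: "L"
Token 2: literal('Q'). Output: "LQ"
Token 3: backref(off=1, len=1). Copied 'Q' from pos 1. Output: "LQQ"
Token 4: literal('L'). Output: "LQQL"
Token 5: literal('Y'). Output: "LQQLY"
Token 6: backref(off=4, len=1). Copied 'Q' from pos 1. Output: "LQQLYQ"
Token 7: backref(off=4, len=3). Copied 'QLY' from pos 2. Output: "LQQLYQQLY"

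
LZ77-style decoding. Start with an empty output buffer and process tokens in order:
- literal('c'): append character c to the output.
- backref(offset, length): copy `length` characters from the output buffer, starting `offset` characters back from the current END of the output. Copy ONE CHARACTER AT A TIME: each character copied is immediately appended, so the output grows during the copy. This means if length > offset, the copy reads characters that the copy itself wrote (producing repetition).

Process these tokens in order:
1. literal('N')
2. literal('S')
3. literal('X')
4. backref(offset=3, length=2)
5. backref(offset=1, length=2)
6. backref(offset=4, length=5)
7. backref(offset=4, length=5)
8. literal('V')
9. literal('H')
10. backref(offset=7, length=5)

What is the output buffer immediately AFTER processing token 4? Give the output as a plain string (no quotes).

Answer: NSXNS

Derivation:
Token 1: literal('N'). Output: "N"
Token 2: literal('S'). Output: "NS"
Token 3: literal('X'). Output: "NSX"
Token 4: backref(off=3, len=2). Copied 'NS' from pos 0. Output: "NSXNS"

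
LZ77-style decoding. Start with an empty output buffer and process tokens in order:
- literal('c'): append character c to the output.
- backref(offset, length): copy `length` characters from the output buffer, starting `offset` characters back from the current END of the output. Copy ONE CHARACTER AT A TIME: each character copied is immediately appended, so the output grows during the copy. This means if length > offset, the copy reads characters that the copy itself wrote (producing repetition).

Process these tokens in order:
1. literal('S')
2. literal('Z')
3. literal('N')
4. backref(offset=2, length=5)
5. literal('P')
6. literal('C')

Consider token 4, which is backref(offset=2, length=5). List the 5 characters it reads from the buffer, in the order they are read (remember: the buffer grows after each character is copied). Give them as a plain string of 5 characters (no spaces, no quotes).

Answer: ZNZNZ

Derivation:
Token 1: literal('S'). Output: "S"
Token 2: literal('Z'). Output: "SZ"
Token 3: literal('N'). Output: "SZN"
Token 4: backref(off=2, len=5). Buffer before: "SZN" (len 3)
  byte 1: read out[1]='Z', append. Buffer now: "SZNZ"
  byte 2: read out[2]='N', append. Buffer now: "SZNZN"
  byte 3: read out[3]='Z', append. Buffer now: "SZNZNZ"
  byte 4: read out[4]='N', append. Buffer now: "SZNZNZN"
  byte 5: read out[5]='Z', append. Buffer now: "SZNZNZNZ"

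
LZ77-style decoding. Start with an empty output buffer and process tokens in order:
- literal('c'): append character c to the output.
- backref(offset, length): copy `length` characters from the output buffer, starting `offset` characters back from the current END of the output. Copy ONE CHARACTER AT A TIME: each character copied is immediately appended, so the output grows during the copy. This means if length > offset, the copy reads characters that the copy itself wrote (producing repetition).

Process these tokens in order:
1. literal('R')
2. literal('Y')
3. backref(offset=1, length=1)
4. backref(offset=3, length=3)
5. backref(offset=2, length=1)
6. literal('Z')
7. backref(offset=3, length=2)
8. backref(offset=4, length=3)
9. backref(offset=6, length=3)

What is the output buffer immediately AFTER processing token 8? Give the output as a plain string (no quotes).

Token 1: literal('R'). Output: "R"
Token 2: literal('Y'). Output: "RY"
Token 3: backref(off=1, len=1). Copied 'Y' from pos 1. Output: "RYY"
Token 4: backref(off=3, len=3). Copied 'RYY' from pos 0. Output: "RYYRYY"
Token 5: backref(off=2, len=1). Copied 'Y' from pos 4. Output: "RYYRYYY"
Token 6: literal('Z'). Output: "RYYRYYYZ"
Token 7: backref(off=3, len=2). Copied 'YY' from pos 5. Output: "RYYRYYYZYY"
Token 8: backref(off=4, len=3). Copied 'YZY' from pos 6. Output: "RYYRYYYZYYYZY"

Answer: RYYRYYYZYYYZY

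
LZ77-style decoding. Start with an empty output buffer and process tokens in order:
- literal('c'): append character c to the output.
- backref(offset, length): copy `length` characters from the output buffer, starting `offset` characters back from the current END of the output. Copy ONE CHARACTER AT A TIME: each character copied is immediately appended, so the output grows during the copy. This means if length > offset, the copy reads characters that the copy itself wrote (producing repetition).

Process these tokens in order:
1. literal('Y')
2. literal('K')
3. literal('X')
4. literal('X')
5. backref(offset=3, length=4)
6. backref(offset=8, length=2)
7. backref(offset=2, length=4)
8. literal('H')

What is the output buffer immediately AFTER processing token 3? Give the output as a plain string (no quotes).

Answer: YKX

Derivation:
Token 1: literal('Y'). Output: "Y"
Token 2: literal('K'). Output: "YK"
Token 3: literal('X'). Output: "YKX"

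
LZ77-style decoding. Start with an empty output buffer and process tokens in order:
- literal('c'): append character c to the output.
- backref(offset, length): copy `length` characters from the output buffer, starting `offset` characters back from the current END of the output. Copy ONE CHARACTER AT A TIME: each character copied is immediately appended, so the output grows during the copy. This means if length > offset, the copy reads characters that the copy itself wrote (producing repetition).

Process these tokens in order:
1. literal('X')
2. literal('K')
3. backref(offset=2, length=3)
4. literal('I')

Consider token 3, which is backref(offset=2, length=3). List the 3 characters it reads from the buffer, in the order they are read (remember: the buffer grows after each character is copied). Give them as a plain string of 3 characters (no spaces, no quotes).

Token 1: literal('X'). Output: "X"
Token 2: literal('K'). Output: "XK"
Token 3: backref(off=2, len=3). Buffer before: "XK" (len 2)
  byte 1: read out[0]='X', append. Buffer now: "XKX"
  byte 2: read out[1]='K', append. Buffer now: "XKXK"
  byte 3: read out[2]='X', append. Buffer now: "XKXKX"

Answer: XKX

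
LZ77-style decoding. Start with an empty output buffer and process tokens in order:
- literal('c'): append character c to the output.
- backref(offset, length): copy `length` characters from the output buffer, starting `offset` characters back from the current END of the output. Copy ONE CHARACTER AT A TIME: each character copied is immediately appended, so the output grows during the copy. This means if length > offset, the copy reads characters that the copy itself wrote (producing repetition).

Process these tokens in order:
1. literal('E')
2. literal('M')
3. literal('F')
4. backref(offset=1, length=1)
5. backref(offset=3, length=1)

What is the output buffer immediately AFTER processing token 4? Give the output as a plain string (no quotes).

Answer: EMFF

Derivation:
Token 1: literal('E'). Output: "E"
Token 2: literal('M'). Output: "EM"
Token 3: literal('F'). Output: "EMF"
Token 4: backref(off=1, len=1). Copied 'F' from pos 2. Output: "EMFF"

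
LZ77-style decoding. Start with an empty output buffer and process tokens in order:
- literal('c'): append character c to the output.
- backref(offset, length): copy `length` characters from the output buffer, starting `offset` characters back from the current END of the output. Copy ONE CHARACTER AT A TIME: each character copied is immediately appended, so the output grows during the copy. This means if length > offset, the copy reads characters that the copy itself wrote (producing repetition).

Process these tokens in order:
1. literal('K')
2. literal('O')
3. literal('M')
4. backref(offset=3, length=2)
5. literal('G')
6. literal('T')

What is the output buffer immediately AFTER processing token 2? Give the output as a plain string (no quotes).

Answer: KO

Derivation:
Token 1: literal('K'). Output: "K"
Token 2: literal('O'). Output: "KO"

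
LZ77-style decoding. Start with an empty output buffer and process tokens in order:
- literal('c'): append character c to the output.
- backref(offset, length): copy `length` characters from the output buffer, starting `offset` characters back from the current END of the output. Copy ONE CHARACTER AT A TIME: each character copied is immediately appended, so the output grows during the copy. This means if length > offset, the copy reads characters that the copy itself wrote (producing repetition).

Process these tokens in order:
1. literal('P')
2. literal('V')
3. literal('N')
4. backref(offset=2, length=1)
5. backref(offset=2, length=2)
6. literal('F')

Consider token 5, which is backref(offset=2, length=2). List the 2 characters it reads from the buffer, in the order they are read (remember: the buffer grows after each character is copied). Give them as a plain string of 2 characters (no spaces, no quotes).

Token 1: literal('P'). Output: "P"
Token 2: literal('V'). Output: "PV"
Token 3: literal('N'). Output: "PVN"
Token 4: backref(off=2, len=1). Copied 'V' from pos 1. Output: "PVNV"
Token 5: backref(off=2, len=2). Buffer before: "PVNV" (len 4)
  byte 1: read out[2]='N', append. Buffer now: "PVNVN"
  byte 2: read out[3]='V', append. Buffer now: "PVNVNV"

Answer: NV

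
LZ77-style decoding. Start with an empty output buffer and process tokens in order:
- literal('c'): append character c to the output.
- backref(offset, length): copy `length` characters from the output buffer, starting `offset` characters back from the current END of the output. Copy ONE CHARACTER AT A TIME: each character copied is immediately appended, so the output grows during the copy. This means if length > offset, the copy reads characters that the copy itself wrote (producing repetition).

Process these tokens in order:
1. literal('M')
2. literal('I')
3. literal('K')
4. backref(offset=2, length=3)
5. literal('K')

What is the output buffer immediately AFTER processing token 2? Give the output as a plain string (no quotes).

Answer: MI

Derivation:
Token 1: literal('M'). Output: "M"
Token 2: literal('I'). Output: "MI"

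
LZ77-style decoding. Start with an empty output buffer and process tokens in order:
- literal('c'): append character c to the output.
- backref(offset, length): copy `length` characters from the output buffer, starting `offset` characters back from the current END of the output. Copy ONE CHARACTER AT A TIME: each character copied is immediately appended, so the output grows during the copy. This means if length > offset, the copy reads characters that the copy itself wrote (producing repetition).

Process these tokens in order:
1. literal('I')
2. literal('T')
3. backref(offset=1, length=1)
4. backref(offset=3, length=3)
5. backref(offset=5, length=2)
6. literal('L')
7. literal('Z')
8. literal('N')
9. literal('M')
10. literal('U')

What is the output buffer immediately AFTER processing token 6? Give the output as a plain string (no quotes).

Answer: ITTITTTTL

Derivation:
Token 1: literal('I'). Output: "I"
Token 2: literal('T'). Output: "IT"
Token 3: backref(off=1, len=1). Copied 'T' from pos 1. Output: "ITT"
Token 4: backref(off=3, len=3). Copied 'ITT' from pos 0. Output: "ITTITT"
Token 5: backref(off=5, len=2). Copied 'TT' from pos 1. Output: "ITTITTTT"
Token 6: literal('L'). Output: "ITTITTTTL"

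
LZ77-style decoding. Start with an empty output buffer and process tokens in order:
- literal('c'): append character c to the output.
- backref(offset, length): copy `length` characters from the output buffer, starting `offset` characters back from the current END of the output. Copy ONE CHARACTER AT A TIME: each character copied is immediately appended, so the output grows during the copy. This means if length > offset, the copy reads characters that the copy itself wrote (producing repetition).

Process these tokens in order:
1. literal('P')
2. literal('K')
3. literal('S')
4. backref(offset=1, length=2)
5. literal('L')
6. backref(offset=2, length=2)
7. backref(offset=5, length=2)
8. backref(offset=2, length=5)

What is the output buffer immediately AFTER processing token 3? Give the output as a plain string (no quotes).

Token 1: literal('P'). Output: "P"
Token 2: literal('K'). Output: "PK"
Token 3: literal('S'). Output: "PKS"

Answer: PKS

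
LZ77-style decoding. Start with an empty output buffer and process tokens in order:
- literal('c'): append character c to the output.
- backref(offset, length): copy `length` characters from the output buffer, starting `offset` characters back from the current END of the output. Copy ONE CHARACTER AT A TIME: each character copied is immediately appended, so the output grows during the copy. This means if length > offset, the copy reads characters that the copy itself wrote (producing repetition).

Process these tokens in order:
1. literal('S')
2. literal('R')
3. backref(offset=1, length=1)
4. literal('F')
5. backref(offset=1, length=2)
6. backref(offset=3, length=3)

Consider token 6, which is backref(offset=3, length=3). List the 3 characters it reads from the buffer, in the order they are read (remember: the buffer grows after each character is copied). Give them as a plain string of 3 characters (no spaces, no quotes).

Answer: FFF

Derivation:
Token 1: literal('S'). Output: "S"
Token 2: literal('R'). Output: "SR"
Token 3: backref(off=1, len=1). Copied 'R' from pos 1. Output: "SRR"
Token 4: literal('F'). Output: "SRRF"
Token 5: backref(off=1, len=2) (overlapping!). Copied 'FF' from pos 3. Output: "SRRFFF"
Token 6: backref(off=3, len=3). Buffer before: "SRRFFF" (len 6)
  byte 1: read out[3]='F', append. Buffer now: "SRRFFFF"
  byte 2: read out[4]='F', append. Buffer now: "SRRFFFFF"
  byte 3: read out[5]='F', append. Buffer now: "SRRFFFFFF"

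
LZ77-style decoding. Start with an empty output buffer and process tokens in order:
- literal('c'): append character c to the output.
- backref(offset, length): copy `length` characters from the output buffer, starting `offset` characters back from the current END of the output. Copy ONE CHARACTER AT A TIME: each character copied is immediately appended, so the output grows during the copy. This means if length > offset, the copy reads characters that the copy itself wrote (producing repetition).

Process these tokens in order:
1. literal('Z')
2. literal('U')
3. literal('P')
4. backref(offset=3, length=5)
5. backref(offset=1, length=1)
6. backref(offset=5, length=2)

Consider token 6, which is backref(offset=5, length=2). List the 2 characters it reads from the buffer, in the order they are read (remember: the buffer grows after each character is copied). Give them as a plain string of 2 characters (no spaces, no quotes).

Token 1: literal('Z'). Output: "Z"
Token 2: literal('U'). Output: "ZU"
Token 3: literal('P'). Output: "ZUP"
Token 4: backref(off=3, len=5) (overlapping!). Copied 'ZUPZU' from pos 0. Output: "ZUPZUPZU"
Token 5: backref(off=1, len=1). Copied 'U' from pos 7. Output: "ZUPZUPZUU"
Token 6: backref(off=5, len=2). Buffer before: "ZUPZUPZUU" (len 9)
  byte 1: read out[4]='U', append. Buffer now: "ZUPZUPZUUU"
  byte 2: read out[5]='P', append. Buffer now: "ZUPZUPZUUUP"

Answer: UP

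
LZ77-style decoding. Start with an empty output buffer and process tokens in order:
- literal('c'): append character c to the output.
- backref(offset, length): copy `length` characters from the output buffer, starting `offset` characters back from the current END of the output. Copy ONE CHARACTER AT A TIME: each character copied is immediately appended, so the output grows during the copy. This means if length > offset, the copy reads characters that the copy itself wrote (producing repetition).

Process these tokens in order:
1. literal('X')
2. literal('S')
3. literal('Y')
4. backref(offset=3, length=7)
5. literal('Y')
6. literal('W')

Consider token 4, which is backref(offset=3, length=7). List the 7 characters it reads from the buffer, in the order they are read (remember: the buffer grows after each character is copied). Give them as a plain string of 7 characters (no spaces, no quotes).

Answer: XSYXSYX

Derivation:
Token 1: literal('X'). Output: "X"
Token 2: literal('S'). Output: "XS"
Token 3: literal('Y'). Output: "XSY"
Token 4: backref(off=3, len=7). Buffer before: "XSY" (len 3)
  byte 1: read out[0]='X', append. Buffer now: "XSYX"
  byte 2: read out[1]='S', append. Buffer now: "XSYXS"
  byte 3: read out[2]='Y', append. Buffer now: "XSYXSY"
  byte 4: read out[3]='X', append. Buffer now: "XSYXSYX"
  byte 5: read out[4]='S', append. Buffer now: "XSYXSYXS"
  byte 6: read out[5]='Y', append. Buffer now: "XSYXSYXSY"
  byte 7: read out[6]='X', append. Buffer now: "XSYXSYXSYX"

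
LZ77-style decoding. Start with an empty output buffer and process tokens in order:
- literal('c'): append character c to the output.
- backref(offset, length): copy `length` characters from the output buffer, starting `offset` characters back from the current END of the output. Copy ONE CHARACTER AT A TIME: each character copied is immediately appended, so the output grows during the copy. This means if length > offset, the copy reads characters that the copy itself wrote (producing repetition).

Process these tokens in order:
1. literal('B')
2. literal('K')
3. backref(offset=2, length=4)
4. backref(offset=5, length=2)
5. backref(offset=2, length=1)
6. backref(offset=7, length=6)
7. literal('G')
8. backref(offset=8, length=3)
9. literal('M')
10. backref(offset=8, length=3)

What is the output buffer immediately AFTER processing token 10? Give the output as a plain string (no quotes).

Answer: BKBKBKKBKBKBKKBGKBKMKKB

Derivation:
Token 1: literal('B'). Output: "B"
Token 2: literal('K'). Output: "BK"
Token 3: backref(off=2, len=4) (overlapping!). Copied 'BKBK' from pos 0. Output: "BKBKBK"
Token 4: backref(off=5, len=2). Copied 'KB' from pos 1. Output: "BKBKBKKB"
Token 5: backref(off=2, len=1). Copied 'K' from pos 6. Output: "BKBKBKKBK"
Token 6: backref(off=7, len=6). Copied 'BKBKKB' from pos 2. Output: "BKBKBKKBKBKBKKB"
Token 7: literal('G'). Output: "BKBKBKKBKBKBKKBG"
Token 8: backref(off=8, len=3). Copied 'KBK' from pos 8. Output: "BKBKBKKBKBKBKKBGKBK"
Token 9: literal('M'). Output: "BKBKBKKBKBKBKKBGKBKM"
Token 10: backref(off=8, len=3). Copied 'KKB' from pos 12. Output: "BKBKBKKBKBKBKKBGKBKMKKB"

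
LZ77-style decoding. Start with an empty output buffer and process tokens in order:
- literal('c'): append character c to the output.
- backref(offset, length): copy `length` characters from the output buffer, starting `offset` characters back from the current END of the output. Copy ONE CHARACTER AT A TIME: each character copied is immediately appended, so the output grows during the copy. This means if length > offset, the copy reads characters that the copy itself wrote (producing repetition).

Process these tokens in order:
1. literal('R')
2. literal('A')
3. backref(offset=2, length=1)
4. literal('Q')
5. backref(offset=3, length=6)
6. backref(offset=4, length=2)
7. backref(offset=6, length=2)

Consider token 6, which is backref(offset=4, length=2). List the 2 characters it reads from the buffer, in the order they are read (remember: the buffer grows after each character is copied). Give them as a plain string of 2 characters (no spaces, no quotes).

Answer: QA

Derivation:
Token 1: literal('R'). Output: "R"
Token 2: literal('A'). Output: "RA"
Token 3: backref(off=2, len=1). Copied 'R' from pos 0. Output: "RAR"
Token 4: literal('Q'). Output: "RARQ"
Token 5: backref(off=3, len=6) (overlapping!). Copied 'ARQARQ' from pos 1. Output: "RARQARQARQ"
Token 6: backref(off=4, len=2). Buffer before: "RARQARQARQ" (len 10)
  byte 1: read out[6]='Q', append. Buffer now: "RARQARQARQQ"
  byte 2: read out[7]='A', append. Buffer now: "RARQARQARQQA"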